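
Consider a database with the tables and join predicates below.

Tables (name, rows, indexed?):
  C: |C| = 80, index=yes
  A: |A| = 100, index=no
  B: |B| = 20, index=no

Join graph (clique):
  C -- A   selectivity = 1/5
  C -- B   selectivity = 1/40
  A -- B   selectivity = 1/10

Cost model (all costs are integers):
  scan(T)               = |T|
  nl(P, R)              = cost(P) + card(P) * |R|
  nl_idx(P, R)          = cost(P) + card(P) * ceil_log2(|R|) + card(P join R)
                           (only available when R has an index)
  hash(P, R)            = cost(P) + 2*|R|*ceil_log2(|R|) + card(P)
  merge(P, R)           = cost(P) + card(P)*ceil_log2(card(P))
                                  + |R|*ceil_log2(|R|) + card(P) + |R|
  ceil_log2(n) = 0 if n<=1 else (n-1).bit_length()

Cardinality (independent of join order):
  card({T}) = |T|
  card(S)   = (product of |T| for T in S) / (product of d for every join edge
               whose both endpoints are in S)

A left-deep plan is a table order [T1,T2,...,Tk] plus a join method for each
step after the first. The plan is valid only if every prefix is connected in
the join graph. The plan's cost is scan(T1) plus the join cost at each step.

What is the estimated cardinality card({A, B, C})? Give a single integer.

Tables in S: A(100), B(20), C(80)
Edges inside S: C-A(d=5), C-B(d=40), A-B(d=10)
numerator = 100 * 20 * 80 = 160000
denominator = 5 * 40 * 10 = 2000
card(S) = 160000 / 2000 = 80

80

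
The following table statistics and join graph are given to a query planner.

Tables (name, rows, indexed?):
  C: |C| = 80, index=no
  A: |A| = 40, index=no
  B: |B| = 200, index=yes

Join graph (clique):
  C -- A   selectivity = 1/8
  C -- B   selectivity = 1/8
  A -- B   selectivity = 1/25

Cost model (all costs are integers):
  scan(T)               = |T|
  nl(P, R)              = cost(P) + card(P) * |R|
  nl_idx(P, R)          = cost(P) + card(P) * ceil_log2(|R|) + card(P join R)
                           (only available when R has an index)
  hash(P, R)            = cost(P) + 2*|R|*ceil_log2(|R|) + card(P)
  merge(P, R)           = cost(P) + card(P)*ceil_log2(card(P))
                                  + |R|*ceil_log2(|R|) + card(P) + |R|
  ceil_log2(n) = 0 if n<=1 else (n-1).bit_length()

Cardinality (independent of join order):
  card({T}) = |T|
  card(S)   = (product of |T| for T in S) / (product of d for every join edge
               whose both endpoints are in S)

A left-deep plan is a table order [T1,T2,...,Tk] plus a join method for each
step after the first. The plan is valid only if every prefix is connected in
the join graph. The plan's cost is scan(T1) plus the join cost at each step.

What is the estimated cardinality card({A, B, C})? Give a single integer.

400

Tables in S: A(40), B(200), C(80)
Edges inside S: C-A(d=8), C-B(d=8), A-B(d=25)
numerator = 40 * 200 * 80 = 640000
denominator = 8 * 8 * 25 = 1600
card(S) = 640000 / 1600 = 400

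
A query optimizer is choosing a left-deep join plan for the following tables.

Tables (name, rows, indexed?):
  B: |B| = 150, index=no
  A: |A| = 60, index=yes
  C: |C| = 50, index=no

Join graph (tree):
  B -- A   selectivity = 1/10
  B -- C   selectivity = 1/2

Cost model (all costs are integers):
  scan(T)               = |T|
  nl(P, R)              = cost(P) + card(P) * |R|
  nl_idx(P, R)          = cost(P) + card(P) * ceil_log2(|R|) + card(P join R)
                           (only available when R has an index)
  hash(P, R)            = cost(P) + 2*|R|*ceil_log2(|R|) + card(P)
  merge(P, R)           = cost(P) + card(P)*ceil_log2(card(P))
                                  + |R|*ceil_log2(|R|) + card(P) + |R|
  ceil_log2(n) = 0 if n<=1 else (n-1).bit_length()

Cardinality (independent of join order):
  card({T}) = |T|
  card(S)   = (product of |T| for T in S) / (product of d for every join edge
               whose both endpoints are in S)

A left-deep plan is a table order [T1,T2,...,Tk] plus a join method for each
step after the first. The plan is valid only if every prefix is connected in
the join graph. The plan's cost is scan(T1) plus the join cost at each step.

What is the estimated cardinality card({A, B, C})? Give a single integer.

22500

Tables in S: A(60), B(150), C(50)
Edges inside S: B-A(d=10), B-C(d=2)
numerator = 60 * 150 * 50 = 450000
denominator = 10 * 2 = 20
card(S) = 450000 / 20 = 22500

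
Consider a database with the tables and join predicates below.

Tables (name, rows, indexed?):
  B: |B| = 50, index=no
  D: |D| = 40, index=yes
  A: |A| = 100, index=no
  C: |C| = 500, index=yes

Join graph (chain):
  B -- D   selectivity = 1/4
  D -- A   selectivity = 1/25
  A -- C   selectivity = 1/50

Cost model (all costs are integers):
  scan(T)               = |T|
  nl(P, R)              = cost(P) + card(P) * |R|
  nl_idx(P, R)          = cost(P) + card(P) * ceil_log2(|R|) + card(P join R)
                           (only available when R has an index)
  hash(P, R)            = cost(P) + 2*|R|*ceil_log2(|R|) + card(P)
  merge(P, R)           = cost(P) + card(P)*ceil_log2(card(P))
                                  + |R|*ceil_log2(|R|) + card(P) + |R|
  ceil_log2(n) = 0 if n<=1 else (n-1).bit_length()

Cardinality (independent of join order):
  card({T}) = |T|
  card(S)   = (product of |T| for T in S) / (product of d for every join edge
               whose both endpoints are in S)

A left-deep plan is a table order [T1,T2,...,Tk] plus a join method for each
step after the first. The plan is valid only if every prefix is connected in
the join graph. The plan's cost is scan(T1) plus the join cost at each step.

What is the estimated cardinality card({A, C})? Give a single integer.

Tables in S: A(100), C(500)
Edges inside S: A-C(d=50)
numerator = 100 * 500 = 50000
denominator = 50 = 50
card(S) = 50000 / 50 = 1000

1000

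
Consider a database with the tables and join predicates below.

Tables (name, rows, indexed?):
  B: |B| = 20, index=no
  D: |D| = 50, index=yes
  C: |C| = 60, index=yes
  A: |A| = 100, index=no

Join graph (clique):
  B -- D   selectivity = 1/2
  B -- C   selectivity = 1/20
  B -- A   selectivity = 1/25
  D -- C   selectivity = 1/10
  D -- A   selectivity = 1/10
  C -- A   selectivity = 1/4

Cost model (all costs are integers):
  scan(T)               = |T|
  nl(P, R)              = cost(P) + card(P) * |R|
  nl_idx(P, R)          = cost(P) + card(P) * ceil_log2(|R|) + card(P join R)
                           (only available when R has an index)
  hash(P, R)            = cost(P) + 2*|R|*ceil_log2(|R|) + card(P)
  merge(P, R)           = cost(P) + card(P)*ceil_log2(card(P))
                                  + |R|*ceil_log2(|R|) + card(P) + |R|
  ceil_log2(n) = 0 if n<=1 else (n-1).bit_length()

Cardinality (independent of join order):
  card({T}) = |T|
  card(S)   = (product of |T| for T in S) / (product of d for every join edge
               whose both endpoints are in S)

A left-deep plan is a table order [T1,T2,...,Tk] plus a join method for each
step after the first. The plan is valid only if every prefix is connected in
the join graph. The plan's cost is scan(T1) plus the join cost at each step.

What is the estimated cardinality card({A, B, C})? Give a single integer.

60

Tables in S: A(100), B(20), C(60)
Edges inside S: B-C(d=20), B-A(d=25), C-A(d=4)
numerator = 100 * 20 * 60 = 120000
denominator = 20 * 25 * 4 = 2000
card(S) = 120000 / 2000 = 60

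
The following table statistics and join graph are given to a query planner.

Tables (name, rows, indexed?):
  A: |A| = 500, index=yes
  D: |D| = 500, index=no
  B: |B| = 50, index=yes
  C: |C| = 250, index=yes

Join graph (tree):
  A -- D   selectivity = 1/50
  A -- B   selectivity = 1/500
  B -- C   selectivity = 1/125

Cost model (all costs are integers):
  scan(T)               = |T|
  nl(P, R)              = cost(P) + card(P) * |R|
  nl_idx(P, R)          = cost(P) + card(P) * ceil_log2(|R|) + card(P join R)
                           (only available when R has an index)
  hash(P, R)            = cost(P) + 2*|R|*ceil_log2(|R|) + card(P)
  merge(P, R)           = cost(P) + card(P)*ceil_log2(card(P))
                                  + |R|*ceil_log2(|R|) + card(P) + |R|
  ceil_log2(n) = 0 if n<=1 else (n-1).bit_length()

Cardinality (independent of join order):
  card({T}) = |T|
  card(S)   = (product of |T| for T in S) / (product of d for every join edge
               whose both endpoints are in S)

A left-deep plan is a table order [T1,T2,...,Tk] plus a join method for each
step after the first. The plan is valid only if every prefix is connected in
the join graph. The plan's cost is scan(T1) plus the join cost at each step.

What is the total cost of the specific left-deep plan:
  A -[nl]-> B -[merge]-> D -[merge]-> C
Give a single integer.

38100

step 1: scan A: cost=500, card=500
step 2: join B via nl
    card(P join B) = 500*50/(500) = 50
    cost = 500 + 500*50 = 25500
step 3: join D via merge
    card(P join D) = 50*500/(50) = 500
    cost = 25500 + 50*6 + 500*9 + 50 + 500 = 30850
step 4: join C via merge
    card(P join C) = 500*250/(125) = 1000
    cost = 30850 + 500*9 + 250*8 + 500 + 250 = 38100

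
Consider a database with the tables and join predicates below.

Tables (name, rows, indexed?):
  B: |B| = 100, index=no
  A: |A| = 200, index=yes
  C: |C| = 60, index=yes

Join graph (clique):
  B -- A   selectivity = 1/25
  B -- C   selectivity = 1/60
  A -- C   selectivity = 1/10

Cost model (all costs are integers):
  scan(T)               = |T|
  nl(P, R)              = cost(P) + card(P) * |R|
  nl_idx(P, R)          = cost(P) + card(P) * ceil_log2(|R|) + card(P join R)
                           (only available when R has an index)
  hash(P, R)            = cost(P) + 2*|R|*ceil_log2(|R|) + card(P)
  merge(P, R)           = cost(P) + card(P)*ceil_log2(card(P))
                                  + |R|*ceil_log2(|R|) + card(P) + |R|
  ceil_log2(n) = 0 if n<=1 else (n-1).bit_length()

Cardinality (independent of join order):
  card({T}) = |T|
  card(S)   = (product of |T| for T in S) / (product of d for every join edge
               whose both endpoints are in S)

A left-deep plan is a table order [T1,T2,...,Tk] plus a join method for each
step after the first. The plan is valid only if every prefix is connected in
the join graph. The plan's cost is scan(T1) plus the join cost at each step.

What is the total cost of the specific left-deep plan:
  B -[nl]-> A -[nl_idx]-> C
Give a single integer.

step 1: scan B: cost=100, card=100
step 2: join A via nl
    card(P join A) = 100*200/(25) = 800
    cost = 100 + 100*200 = 20100
step 3: join C via nl_idx
    card(P join C) = 800*60/(60*10) = 80
    cost = 20100 + 800*6 + 80 = 24980

24980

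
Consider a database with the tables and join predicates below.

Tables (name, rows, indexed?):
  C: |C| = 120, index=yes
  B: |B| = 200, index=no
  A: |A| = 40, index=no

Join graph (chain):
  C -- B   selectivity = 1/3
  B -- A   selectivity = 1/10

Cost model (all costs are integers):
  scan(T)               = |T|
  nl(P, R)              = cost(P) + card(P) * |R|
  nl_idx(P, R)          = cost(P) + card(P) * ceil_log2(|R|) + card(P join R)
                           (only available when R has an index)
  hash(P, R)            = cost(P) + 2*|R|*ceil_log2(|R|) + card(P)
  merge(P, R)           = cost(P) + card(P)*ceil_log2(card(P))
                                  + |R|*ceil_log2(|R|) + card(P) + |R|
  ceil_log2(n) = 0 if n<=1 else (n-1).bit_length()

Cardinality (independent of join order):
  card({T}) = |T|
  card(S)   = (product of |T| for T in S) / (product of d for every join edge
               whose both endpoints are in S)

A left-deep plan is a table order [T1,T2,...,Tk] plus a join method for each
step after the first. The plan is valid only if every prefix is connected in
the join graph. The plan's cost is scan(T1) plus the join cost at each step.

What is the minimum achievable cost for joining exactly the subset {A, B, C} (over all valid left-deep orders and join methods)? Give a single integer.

3360

Selinger DP over subsets of {A,B,C}:
  {C}: scan cost=120, card=120
  {B}: scan cost=200, card=200
  {A}: scan cost=40, card=40
  {BC}: card=8000; try (C,hash)→2080, (B,merge)→2880, (C,merge)→2960, (B,hash)→3440, (C,nl_idx)→9600, (B,nl)→24120 …(+1); best=2080 via (C,hash)
  {AB}: card=800; try (A,hash)→880, (B,merge)→2120, (A,merge)→2280, (B,hash)→3280, (B,nl)→8040, (A,nl)→8200; best=880 via (A,hash)
  {ABC}: card=32000; try (C,hash)→3360, (A,hash)→10560, (C,merge)→10640, (C,nl_idx)→38480, (C,nl)→96880, (A,merge)→114360 …(+1); best=3360 via (C,hash)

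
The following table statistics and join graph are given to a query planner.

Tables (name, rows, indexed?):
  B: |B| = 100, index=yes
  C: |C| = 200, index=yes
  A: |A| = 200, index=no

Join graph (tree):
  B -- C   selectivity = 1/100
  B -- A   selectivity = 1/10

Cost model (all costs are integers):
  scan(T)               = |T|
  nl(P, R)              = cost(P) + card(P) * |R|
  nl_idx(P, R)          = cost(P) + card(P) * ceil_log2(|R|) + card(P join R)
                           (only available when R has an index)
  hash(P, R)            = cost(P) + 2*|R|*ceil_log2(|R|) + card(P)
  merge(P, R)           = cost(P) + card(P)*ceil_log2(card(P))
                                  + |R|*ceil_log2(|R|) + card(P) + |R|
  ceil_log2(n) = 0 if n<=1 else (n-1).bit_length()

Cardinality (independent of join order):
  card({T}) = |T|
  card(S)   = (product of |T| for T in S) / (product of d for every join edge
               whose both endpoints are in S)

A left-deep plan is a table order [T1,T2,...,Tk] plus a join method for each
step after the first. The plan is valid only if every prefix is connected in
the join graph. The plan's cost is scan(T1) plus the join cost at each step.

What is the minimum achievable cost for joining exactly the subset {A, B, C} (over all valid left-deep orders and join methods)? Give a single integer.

Selinger DP over subsets of {A,B,C}:
  {B}: scan cost=100, card=100
  {C}: scan cost=200, card=200
  {A}: scan cost=200, card=200
  {BC}: card=200; try (C,nl_idx)→1100, (B,hash)→1800, (B,nl_idx)→1800, (C,merge)→2700, (B,merge)→2800, (C,hash)→3400 …(+2); best=1100 via (C,nl_idx)
  {AB}: card=2000; try (B,hash)→1800, (A,merge)→2700, (B,merge)→2800, (A,hash)→3400, (B,nl_idx)→3600, (A,nl)→20100 …(+1); best=1800 via (B,hash)
  {ABC}: card=4000; try (A,hash)→4500, (A,merge)→4700, (C,hash)→7000, (C,nl_idx)→21800, (C,merge)→27600, (A,nl)→41100 …(+1); best=4500 via (A,hash)

4500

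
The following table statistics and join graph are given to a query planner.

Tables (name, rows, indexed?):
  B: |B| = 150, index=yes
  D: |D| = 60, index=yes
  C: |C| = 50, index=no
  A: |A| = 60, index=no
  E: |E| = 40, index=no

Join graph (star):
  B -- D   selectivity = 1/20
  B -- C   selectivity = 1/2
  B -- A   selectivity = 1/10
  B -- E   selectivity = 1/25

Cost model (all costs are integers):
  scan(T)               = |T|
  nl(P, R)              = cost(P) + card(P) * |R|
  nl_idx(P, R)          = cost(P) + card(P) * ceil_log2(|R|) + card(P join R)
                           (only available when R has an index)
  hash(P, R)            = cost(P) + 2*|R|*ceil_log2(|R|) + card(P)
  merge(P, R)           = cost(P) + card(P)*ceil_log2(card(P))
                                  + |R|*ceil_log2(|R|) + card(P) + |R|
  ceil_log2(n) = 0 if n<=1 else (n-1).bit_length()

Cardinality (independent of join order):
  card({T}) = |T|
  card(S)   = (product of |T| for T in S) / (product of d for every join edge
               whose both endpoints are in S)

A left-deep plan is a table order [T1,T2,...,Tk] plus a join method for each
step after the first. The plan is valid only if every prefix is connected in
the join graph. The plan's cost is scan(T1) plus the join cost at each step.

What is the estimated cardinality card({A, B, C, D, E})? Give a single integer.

Tables in S: A(60), B(150), C(50), D(60), E(40)
Edges inside S: B-D(d=20), B-C(d=2), B-A(d=10), B-E(d=25)
numerator = 60 * 150 * 50 * 60 * 40 = 1080000000
denominator = 20 * 2 * 10 * 25 = 10000
card(S) = 1080000000 / 10000 = 108000

108000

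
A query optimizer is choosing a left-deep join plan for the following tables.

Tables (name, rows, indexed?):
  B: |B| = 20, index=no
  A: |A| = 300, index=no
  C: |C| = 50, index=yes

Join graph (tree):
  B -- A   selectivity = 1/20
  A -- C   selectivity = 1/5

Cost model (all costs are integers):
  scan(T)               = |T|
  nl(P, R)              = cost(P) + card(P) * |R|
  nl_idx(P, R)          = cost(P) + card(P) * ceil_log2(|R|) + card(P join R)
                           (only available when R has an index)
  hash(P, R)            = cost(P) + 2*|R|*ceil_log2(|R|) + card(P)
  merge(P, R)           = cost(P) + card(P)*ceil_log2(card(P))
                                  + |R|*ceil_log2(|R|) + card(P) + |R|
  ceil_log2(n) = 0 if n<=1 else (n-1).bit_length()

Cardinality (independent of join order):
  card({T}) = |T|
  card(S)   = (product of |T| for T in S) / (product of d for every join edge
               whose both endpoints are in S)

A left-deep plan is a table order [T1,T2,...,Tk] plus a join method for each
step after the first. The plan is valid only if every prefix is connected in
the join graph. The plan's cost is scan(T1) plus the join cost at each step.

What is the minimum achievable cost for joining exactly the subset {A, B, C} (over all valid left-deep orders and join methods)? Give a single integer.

1700

Selinger DP over subsets of {A,B,C}:
  {B}: scan cost=20, card=20
  {A}: scan cost=300, card=300
  {C}: scan cost=50, card=50
  {AB}: card=300; try (B,hash)→800, (A,merge)→3140, (B,merge)→3420, (A,hash)→5440, (A,nl)→6020, (B,nl)→6300; best=800 via (B,hash)
  {AC}: card=3000; try (C,hash)→1200, (A,merge)→3400, (C,merge)→3650, (C,nl_idx)→5100, (A,hash)→5500, (A,nl)→15050 …(+1); best=1200 via (C,hash)
  {ABC}: card=3000; try (C,hash)→1700, (C,merge)→4150, (B,hash)→4400, (C,nl_idx)→5600, (C,nl)→15800, (B,merge)→40320 …(+1); best=1700 via (C,hash)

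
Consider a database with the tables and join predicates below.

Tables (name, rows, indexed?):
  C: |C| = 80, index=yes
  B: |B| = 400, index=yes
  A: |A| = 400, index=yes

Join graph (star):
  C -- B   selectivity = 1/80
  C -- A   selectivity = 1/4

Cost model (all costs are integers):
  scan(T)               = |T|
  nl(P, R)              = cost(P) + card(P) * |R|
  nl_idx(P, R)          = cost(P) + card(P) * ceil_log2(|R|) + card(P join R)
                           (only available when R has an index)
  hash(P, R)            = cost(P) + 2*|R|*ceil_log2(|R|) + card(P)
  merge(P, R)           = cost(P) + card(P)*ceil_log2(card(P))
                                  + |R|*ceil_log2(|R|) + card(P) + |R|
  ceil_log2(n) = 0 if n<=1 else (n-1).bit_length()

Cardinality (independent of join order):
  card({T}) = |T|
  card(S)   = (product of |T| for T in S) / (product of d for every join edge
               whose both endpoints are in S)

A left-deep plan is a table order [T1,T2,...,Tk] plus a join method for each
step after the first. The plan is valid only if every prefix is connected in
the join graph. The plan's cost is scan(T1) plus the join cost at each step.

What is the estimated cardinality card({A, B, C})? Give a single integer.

Tables in S: A(400), B(400), C(80)
Edges inside S: C-B(d=80), C-A(d=4)
numerator = 400 * 400 * 80 = 12800000
denominator = 80 * 4 = 320
card(S) = 12800000 / 320 = 40000

40000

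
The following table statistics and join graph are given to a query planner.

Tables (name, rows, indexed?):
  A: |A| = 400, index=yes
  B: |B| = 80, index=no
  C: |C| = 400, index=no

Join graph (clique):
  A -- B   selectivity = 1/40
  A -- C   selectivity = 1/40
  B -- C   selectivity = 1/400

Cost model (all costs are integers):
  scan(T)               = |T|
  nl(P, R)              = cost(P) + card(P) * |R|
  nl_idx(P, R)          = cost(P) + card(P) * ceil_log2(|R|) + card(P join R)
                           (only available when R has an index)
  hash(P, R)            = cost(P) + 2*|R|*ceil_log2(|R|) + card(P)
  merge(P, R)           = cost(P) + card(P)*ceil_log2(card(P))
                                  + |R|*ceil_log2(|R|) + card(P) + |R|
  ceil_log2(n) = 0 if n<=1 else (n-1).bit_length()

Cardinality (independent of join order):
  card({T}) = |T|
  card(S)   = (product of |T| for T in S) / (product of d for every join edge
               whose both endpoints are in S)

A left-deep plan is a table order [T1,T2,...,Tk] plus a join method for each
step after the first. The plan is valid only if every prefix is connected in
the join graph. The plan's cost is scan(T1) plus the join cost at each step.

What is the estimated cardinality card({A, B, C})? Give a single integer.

20

Tables in S: A(400), B(80), C(400)
Edges inside S: A-B(d=40), A-C(d=40), B-C(d=400)
numerator = 400 * 80 * 400 = 12800000
denominator = 40 * 40 * 400 = 640000
card(S) = 12800000 / 640000 = 20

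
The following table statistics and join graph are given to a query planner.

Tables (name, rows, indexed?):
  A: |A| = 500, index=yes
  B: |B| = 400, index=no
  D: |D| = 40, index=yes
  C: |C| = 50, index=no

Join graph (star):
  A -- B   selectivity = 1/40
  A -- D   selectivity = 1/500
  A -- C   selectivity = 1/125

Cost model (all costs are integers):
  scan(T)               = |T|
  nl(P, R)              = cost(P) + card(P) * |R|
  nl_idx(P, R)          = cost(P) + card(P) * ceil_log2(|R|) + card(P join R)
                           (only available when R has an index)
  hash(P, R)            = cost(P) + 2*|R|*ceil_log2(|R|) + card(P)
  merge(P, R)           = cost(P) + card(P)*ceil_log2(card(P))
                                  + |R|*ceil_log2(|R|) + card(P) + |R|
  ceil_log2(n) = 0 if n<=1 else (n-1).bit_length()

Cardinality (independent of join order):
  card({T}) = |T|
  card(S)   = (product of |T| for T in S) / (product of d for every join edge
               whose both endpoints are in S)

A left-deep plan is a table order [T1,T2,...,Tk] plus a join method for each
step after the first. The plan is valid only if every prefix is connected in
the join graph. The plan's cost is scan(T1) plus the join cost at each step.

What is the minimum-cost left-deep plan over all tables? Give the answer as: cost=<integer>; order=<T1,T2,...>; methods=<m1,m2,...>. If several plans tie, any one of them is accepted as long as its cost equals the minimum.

Selinger DP (subsets sized 1..n):
  {A}: scan cost=500, card=500
  {B}: scan cost=400, card=400
  {D}: scan cost=40, card=40
  {C}: scan cost=50, card=50
  {AB}: card=5000; try (B,hash)→8200, (A,nl_idx)→9000, (A,merge)→9400, (B,merge)→9500, (A,hash)→9800, (A,nl)→200400 …(+1); best=8200 via (B,hash)
  {AD}: card=40; try (A,nl_idx)→440, (D,hash)→1480, (D,nl_idx)→3540, (A,merge)→5320, (D,merge)→5780, (A,hash)→9080 …(+2); best=440 via (A,nl_idx)
  {AC}: card=200; try (A,nl_idx)→700, (C,hash)→1600, (A,merge)→5400, (C,merge)→5850, (A,hash)→9100, (A,nl)→25050 …(+1); best=700 via (A,nl_idx)
  {ABD}: card=400; try (B,merge)→4720, (B,hash)→7680, (D,hash)→13680, (B,nl)→16440, (D,nl_idx)→38600, (D,merge)→78480 …(+1); best=4720 via (B,merge)
  {ABC}: card=2000; try (B,merge)→6500, (B,hash)→8100, (C,hash)→13800, (C,merge)→78550, (B,nl)→80700, (C,nl)→258200; best=6500 via (B,merge)
  {ACD}: card=16; try (C,merge)→1070, (C,hash)→1080, (D,hash)→1380, (D,nl_idx)→1916, (C,nl)→2440, (D,merge)→2780 …(+1); best=1070 via (C,merge)
  {ABCD}: card=160; try (B,merge)→5150, (C,hash)→5720, (B,nl)→7470, (B,hash)→8286, (D,hash)→8980, (C,merge)→9070 …(+4); best=5150 via (B,merge)

cost=5150; order=D,A,C,B; methods=nl_idx,merge,merge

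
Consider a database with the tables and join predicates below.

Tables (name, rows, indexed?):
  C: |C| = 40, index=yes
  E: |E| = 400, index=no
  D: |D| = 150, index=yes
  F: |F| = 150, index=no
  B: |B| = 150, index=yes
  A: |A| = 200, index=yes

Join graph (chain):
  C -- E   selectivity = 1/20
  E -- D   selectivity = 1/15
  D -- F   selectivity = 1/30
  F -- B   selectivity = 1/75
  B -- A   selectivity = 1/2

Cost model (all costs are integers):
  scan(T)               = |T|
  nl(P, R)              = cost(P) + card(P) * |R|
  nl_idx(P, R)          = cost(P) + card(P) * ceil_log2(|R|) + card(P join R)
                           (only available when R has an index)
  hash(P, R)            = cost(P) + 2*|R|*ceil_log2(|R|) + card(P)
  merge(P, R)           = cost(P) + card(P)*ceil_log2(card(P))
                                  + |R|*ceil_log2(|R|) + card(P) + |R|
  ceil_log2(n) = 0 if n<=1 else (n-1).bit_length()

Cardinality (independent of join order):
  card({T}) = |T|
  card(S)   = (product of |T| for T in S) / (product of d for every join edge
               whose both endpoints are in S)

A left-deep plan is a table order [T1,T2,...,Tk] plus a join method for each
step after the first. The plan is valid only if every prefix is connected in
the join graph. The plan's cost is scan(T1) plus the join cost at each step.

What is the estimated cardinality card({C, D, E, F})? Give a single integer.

40000

Tables in S: C(40), D(150), E(400), F(150)
Edges inside S: C-E(d=20), E-D(d=15), D-F(d=30)
numerator = 40 * 150 * 400 * 150 = 360000000
denominator = 20 * 15 * 30 = 9000
card(S) = 360000000 / 9000 = 40000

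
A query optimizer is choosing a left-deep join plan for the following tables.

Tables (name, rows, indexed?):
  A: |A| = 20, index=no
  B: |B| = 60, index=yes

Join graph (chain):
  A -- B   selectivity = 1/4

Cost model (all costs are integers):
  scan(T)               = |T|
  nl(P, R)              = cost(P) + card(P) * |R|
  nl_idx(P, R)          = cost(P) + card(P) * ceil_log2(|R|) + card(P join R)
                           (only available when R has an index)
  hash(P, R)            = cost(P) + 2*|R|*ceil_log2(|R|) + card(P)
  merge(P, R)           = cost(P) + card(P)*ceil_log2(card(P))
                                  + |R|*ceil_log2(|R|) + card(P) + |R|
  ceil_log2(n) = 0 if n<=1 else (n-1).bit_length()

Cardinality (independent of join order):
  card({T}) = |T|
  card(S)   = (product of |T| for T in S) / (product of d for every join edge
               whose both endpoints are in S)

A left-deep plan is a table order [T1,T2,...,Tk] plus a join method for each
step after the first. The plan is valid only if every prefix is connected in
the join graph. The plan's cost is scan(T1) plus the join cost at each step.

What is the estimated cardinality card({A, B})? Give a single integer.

Tables in S: A(20), B(60)
Edges inside S: A-B(d=4)
numerator = 20 * 60 = 1200
denominator = 4 = 4
card(S) = 1200 / 4 = 300

300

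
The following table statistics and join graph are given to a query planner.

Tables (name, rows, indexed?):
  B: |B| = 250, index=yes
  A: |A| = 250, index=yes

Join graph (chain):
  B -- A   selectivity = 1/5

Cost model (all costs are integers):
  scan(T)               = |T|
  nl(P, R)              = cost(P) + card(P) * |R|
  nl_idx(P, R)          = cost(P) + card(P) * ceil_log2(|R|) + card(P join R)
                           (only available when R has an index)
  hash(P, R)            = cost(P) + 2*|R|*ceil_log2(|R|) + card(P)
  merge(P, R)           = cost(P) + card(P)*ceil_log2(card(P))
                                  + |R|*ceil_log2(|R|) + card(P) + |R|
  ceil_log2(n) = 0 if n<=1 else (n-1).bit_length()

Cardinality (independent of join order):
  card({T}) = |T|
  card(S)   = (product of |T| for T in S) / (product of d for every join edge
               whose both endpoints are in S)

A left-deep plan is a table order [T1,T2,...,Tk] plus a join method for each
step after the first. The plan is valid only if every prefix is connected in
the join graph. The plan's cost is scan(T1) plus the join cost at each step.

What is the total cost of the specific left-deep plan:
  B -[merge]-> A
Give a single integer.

4750

step 1: scan B: cost=250, card=250
step 2: join A via merge
    card(P join A) = 250*250/(5) = 12500
    cost = 250 + 250*8 + 250*8 + 250 + 250 = 4750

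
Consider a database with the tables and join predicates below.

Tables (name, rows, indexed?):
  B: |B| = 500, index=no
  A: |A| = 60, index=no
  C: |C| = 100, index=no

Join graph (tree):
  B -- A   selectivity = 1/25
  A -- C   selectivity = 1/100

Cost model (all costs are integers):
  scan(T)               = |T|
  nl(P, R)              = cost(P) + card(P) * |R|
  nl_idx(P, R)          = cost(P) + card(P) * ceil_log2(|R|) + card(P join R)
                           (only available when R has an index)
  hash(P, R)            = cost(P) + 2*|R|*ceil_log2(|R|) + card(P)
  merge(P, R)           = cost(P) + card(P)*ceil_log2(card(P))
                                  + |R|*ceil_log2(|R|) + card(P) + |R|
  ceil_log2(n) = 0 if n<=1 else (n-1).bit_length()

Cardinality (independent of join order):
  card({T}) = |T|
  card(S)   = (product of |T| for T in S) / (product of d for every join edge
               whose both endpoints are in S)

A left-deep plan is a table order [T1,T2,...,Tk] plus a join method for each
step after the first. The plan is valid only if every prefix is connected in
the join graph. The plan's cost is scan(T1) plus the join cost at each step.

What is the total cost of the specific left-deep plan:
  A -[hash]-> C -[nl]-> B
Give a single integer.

step 1: scan A: cost=60, card=60
step 2: join C via hash
    card(P join C) = 60*100/(100) = 60
    cost = 60 + 2*100*7 + 60 = 1520
step 3: join B via nl
    card(P join B) = 60*500/(25) = 1200
    cost = 1520 + 60*500 = 31520

31520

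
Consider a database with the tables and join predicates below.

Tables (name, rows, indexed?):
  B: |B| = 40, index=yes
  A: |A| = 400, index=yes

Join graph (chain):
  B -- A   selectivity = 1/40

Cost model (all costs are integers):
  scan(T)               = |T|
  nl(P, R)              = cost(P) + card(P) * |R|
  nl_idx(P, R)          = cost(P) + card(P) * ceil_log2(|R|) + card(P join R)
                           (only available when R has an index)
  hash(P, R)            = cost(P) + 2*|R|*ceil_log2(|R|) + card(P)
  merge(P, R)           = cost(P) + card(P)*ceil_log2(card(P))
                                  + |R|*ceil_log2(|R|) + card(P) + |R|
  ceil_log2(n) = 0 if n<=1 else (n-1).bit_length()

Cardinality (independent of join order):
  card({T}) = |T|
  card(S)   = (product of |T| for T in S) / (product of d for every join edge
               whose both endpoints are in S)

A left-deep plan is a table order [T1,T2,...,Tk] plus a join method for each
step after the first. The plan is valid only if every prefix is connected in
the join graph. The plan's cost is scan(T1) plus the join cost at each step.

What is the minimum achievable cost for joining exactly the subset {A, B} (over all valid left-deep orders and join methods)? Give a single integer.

Selinger DP over subsets of {A,B}:
  {B}: scan cost=40, card=40
  {A}: scan cost=400, card=400
  {AB}: card=400; try (A,nl_idx)→800, (B,hash)→1280, (B,nl_idx)→3200, (A,merge)→4320, (B,merge)→4680, (A,hash)→7280 …(+2); best=800 via (A,nl_idx)

800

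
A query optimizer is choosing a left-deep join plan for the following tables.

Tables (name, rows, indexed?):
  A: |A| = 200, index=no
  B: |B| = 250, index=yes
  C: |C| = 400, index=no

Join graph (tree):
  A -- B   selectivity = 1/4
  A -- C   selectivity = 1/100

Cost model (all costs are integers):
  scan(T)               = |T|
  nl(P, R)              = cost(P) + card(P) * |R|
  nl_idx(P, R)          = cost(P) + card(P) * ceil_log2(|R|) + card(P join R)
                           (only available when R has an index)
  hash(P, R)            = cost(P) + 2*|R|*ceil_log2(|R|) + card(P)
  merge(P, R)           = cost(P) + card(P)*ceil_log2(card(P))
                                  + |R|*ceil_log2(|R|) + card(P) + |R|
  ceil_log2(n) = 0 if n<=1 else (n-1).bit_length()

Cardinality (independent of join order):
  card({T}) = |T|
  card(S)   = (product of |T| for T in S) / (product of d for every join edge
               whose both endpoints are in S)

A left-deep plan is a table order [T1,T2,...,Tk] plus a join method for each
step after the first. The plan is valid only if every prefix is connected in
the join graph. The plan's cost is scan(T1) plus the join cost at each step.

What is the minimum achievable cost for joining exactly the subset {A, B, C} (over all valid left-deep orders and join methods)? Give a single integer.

8800

Selinger DP over subsets of {A,B,C}:
  {A}: scan cost=200, card=200
  {B}: scan cost=250, card=250
  {C}: scan cost=400, card=400
  {AB}: card=12500; try (A,hash)→3700, (B,merge)→4250, (A,merge)→4300, (B,hash)→4400, (B,nl_idx)→14300, (B,nl)→50200 …(+1); best=3700 via (A,hash)
  {AC}: card=800; try (A,hash)→4000, (C,merge)→6000, (A,merge)→6200, (C,hash)→7600, (C,nl)→80200, (A,nl)→80400; best=4000 via (A,hash)
  {ABC}: card=50000; try (B,hash)→8800, (B,merge)→15050, (C,hash)→23400, (B,nl_idx)→60400, (C,merge)→195200, (B,nl)→204000 …(+1); best=8800 via (B,hash)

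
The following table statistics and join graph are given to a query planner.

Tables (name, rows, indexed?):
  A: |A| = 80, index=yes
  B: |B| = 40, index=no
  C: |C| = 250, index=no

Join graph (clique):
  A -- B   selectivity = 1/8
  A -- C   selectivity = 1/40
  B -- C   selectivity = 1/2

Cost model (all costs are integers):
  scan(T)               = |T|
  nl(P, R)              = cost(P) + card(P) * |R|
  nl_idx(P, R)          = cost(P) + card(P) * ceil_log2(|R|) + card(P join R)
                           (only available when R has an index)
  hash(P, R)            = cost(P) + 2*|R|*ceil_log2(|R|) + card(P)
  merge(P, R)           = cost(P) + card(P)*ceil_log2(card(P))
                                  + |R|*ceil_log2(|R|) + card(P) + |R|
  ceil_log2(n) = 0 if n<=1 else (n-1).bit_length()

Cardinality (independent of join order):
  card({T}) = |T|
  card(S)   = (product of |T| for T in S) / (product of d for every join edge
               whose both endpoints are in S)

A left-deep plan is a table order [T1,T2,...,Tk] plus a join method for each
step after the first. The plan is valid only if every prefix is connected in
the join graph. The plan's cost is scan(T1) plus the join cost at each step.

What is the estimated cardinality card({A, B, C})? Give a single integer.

1250

Tables in S: A(80), B(40), C(250)
Edges inside S: A-B(d=8), A-C(d=40), B-C(d=2)
numerator = 80 * 40 * 250 = 800000
denominator = 8 * 40 * 2 = 640
card(S) = 800000 / 640 = 1250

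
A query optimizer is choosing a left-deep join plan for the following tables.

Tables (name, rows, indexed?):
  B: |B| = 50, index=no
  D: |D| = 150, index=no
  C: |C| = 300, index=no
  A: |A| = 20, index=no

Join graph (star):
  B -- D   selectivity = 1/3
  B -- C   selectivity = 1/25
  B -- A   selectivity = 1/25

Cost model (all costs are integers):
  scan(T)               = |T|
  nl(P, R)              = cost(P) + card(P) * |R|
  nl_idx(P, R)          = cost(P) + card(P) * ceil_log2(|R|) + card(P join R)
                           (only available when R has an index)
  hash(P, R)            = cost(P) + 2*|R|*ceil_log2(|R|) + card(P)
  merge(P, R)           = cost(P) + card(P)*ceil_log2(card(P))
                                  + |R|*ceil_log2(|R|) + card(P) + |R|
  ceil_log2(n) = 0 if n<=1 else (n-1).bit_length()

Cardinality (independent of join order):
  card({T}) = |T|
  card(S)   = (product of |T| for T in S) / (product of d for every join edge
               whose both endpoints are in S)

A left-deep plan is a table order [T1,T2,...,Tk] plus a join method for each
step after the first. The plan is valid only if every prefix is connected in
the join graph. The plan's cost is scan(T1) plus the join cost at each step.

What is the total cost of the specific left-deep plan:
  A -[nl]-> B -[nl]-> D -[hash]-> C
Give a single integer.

step 1: scan A: cost=20, card=20
step 2: join B via nl
    card(P join B) = 20*50/(25) = 40
    cost = 20 + 20*50 = 1020
step 3: join D via nl
    card(P join D) = 40*150/(3) = 2000
    cost = 1020 + 40*150 = 7020
step 4: join C via hash
    card(P join C) = 2000*300/(25) = 24000
    cost = 7020 + 2*300*9 + 2000 = 14420

14420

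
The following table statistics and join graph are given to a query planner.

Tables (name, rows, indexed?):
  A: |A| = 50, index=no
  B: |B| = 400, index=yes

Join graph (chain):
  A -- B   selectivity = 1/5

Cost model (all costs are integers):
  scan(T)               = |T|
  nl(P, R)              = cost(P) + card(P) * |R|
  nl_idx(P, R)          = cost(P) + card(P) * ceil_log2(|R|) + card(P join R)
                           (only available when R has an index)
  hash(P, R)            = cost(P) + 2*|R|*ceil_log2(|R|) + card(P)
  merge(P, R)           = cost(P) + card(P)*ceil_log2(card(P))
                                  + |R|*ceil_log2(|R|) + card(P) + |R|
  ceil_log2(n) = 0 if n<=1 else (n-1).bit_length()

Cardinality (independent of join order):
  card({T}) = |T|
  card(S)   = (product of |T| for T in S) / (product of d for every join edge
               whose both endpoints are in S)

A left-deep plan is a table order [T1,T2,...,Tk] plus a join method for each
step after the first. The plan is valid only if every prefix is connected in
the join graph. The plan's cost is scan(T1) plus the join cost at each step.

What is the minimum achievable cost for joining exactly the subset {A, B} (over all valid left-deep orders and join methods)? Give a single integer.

1400

Selinger DP over subsets of {A,B}:
  {A}: scan cost=50, card=50
  {B}: scan cost=400, card=400
  {AB}: card=4000; try (A,hash)→1400, (B,merge)→4400, (B,nl_idx)→4500, (A,merge)→4750, (B,hash)→7300, (B,nl)→20050 …(+1); best=1400 via (A,hash)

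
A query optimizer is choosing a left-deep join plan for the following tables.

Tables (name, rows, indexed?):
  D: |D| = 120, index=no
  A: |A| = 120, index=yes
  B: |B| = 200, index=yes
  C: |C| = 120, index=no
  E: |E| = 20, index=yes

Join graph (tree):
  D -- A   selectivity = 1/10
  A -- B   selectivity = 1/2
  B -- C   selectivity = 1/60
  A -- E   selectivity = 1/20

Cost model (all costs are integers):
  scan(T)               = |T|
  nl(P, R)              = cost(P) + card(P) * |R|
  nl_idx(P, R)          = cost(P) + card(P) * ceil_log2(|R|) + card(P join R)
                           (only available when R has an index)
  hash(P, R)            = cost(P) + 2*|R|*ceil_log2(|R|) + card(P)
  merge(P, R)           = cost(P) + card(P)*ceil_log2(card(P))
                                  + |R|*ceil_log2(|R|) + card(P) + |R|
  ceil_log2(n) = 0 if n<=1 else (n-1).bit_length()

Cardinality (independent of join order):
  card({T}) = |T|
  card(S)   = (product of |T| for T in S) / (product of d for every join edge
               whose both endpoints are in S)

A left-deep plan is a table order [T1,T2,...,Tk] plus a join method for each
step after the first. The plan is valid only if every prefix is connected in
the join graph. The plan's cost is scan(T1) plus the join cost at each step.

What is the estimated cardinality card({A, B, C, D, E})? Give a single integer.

Tables in S: A(120), B(200), C(120), D(120), E(20)
Edges inside S: D-A(d=10), A-B(d=2), B-C(d=60), A-E(d=20)
numerator = 120 * 200 * 120 * 120 * 20 = 6912000000
denominator = 10 * 2 * 60 * 20 = 24000
card(S) = 6912000000 / 24000 = 288000

288000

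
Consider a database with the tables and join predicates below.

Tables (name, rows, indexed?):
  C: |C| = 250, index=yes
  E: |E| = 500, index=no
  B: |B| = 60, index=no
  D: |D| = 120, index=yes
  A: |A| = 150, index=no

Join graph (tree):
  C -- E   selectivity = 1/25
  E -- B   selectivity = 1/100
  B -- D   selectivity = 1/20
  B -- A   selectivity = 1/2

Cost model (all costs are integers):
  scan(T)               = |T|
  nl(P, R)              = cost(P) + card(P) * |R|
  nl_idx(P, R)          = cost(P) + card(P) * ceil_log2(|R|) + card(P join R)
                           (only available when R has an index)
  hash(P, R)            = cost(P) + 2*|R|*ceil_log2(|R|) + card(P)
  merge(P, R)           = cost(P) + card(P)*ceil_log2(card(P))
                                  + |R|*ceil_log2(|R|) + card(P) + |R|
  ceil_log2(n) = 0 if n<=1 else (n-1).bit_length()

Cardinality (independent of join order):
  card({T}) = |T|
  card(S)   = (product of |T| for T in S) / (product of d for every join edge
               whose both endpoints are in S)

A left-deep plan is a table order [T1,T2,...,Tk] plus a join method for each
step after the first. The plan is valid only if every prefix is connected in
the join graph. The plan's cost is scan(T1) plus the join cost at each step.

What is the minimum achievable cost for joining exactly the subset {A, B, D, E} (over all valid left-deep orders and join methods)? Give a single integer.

7900

Selinger DP over subsets of {A,B,D,E}:
  {E}: scan cost=500, card=500
  {B}: scan cost=60, card=60
  {D}: scan cost=120, card=120
  {A}: scan cost=150, card=150
  {BE}: card=300; try (B,hash)→1720, (E,merge)→5480, (B,merge)→5920, (E,hash)→9120, (E,nl)→30060, (B,nl)→30500; best=1720 via (B,hash)
  {BD}: card=360; try (D,nl_idx)→840, (B,hash)→960, (D,merge)→1440, (B,merge)→1500, (D,hash)→1800, (D,nl)→7260 …(+1); best=840 via (D,nl_idx)
  {AB}: card=4500; try (B,hash)→1020, (A,merge)→1830, (B,merge)→1920, (A,hash)→2520, (A,nl)→9060, (B,nl)→9150; best=1020 via (B,hash)
  {BDE}: card=1800; try (D,hash)→3700, (D,nl_idx)→5620, (D,merge)→5680, (E,merge)→9440, (E,hash)→10200, (D,nl)→37720 …(+1); best=3700 via (D,hash)
  {ABE}: card=22500; try (A,hash)→4420, (A,merge)→6070, (E,hash)→14520, (A,nl)→46720, (E,merge)→69020, (E,nl)→2251020; best=4420 via (A,hash)
  {ABD}: card=27000; try (A,hash)→3600, (A,merge)→5790, (D,hash)→7200, (A,nl)→54840, (D,nl_idx)→59520, (D,merge)→64980 …(+1); best=3600 via (A,hash)
  {ABDE}: card=135000; try (A,hash)→7900, (A,merge)→26650, (D,hash)→28600, (E,hash)→39600, (A,nl)→273700, (D,nl_idx)→296920 …(+4); best=7900 via (A,hash)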